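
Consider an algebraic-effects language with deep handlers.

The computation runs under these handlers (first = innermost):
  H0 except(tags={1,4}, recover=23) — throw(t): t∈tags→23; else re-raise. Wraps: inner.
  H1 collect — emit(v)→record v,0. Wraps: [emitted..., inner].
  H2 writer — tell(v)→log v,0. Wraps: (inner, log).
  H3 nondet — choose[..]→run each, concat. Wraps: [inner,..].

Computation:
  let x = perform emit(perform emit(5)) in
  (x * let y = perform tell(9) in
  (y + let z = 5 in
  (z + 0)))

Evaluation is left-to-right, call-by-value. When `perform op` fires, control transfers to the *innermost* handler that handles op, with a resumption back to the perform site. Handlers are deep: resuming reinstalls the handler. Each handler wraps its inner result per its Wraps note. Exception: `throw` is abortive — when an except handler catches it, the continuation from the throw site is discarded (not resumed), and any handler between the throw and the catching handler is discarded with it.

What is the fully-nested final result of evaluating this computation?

Answer: [([5, 0, 0], (9))]

Working:
emit(5) @ H1 ⇒ out+=5
emit(0) @ H1 ⇒ out+=0
tell(9) @ H2 ⇒ log+=9
H0 returns 0
H1 returns [5, 0, 0]
H2 returns ([5, 0, 0], (9))
H3 returns [([5, 0, 0], (9))]
= [([5, 0, 0], (9))]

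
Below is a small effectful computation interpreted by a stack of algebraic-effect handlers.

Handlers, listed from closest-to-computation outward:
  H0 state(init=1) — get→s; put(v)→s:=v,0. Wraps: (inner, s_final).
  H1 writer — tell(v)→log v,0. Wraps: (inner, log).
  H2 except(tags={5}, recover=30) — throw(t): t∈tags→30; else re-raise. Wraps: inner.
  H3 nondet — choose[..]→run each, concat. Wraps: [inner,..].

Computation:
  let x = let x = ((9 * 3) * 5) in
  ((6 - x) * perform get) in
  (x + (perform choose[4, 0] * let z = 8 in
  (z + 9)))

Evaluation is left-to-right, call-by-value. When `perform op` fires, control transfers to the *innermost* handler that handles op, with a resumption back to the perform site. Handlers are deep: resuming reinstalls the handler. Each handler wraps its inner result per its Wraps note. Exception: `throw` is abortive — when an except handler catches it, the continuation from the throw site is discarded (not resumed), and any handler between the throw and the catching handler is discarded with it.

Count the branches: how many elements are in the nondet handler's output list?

Step-by-step:
get @ H0 ⇒ 1
choose[4, 0] @ H3
  branch[0] choose=4:
    H0 returns (-61, 1)
    H1 returns ((-61, 1), ())
    H2 returns ((-61, 1), ())
    H3 returns [((-61, 1), ())]
  branch[1] choose=0:
    H0 returns (-129, 1)
    H1 returns ((-129, 1), ())
    H2 returns ((-129, 1), ())
    H3 returns [((-129, 1), ())]
= [((-61, 1), ()), ((-129, 1), ())]

Answer: 2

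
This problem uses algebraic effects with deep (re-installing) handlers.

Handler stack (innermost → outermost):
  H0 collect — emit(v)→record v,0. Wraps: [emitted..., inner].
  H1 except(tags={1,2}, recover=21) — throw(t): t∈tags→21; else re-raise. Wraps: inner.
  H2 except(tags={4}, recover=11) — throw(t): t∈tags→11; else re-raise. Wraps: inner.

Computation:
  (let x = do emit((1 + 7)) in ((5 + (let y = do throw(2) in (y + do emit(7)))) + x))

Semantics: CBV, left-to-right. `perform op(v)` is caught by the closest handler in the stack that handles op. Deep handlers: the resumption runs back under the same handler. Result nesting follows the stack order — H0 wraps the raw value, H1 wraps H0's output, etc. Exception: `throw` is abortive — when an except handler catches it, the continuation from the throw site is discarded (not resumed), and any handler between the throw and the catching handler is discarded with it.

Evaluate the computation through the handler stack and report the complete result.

Answer: 21

Evaluation trace:
emit(8) @ H0 ⇒ out+=8
throw(2) @ H1 caught ⇒ 21
H2 returns 21
= 21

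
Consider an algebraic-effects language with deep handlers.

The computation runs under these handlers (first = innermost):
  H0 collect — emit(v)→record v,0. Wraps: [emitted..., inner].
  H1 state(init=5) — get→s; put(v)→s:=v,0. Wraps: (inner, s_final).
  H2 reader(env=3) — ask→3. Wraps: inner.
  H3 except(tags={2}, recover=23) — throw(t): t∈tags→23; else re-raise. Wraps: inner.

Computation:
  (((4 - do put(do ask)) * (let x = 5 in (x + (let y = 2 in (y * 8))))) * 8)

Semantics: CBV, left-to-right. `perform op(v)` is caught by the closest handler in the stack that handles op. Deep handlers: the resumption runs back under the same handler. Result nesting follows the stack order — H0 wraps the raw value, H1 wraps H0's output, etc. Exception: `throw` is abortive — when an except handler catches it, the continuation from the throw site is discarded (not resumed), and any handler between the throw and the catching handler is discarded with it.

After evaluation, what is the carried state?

Step-by-step:
ask @ H2 ⇒ 3
put(3) @ H1 ⇒ s:=3
H0 returns [672]
H1 returns ([672], 3)
H2 returns ([672], 3)
H3 returns ([672], 3)
= ([672], 3)

Answer: 3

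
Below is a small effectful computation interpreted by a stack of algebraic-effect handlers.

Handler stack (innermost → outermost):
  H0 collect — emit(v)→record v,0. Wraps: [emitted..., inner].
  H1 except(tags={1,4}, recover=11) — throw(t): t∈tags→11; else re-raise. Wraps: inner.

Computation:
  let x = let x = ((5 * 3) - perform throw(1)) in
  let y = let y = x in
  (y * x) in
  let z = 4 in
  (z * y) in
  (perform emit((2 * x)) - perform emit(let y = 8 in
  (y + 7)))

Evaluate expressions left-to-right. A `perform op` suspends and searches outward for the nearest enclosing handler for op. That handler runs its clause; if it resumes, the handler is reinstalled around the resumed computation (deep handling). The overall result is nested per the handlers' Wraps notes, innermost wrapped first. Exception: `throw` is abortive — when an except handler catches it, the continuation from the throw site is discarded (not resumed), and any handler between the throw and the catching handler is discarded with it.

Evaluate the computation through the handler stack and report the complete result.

Answer: 11

Working:
throw(1) @ H1 caught ⇒ 11
= 11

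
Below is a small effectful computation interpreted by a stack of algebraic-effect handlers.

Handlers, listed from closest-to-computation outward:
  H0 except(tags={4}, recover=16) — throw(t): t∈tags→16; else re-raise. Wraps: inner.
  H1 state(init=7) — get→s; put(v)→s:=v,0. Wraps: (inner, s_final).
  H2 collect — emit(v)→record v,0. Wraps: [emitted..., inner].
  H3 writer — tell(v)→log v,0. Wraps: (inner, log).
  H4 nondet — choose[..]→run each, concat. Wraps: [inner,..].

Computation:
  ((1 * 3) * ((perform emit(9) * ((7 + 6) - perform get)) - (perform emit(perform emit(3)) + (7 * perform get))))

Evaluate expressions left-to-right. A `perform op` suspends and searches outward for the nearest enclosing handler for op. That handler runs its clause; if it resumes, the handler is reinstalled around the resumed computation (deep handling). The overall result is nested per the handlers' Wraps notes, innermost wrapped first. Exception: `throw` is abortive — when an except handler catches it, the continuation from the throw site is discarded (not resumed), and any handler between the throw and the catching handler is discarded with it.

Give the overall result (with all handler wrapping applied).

Answer: [([9, 3, 0, (-147, 7)], ())]

Working:
emit(9) @ H2 ⇒ out+=9
get @ H1 ⇒ 7
emit(3) @ H2 ⇒ out+=3
emit(0) @ H2 ⇒ out+=0
get @ H1 ⇒ 7
H0 returns -147
H1 returns (-147, 7)
H2 returns [9, 3, 0, (-147, 7)]
H3 returns ([9, 3, 0, (-147, 7)], ())
H4 returns [([9, 3, 0, (-147, 7)], ())]
= [([9, 3, 0, (-147, 7)], ())]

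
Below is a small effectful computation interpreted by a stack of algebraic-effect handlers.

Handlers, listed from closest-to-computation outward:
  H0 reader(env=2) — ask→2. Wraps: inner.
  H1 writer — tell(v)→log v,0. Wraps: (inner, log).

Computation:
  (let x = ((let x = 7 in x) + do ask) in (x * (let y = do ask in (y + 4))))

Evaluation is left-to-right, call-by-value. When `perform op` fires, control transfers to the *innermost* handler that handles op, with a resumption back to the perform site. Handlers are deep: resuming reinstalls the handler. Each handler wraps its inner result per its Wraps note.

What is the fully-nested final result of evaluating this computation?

Answer: (54, ())

Working:
ask @ H0 ⇒ 2
ask @ H0 ⇒ 2
H0 returns 54
H1 returns (54, ())
= (54, ())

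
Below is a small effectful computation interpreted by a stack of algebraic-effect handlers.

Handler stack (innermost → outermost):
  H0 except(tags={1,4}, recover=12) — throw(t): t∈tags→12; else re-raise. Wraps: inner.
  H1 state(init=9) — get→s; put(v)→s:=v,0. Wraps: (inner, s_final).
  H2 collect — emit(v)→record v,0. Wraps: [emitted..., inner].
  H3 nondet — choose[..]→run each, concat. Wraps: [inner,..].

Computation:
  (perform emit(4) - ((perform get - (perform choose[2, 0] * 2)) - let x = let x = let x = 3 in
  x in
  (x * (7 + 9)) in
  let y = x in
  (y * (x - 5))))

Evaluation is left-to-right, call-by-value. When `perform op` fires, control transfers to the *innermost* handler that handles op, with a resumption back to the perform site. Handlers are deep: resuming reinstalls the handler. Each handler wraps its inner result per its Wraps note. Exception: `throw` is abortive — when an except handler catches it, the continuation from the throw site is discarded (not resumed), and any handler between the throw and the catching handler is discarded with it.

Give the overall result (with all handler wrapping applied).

Working:
emit(4) @ H2 ⇒ out+=4
get @ H1 ⇒ 9
choose[2, 0] @ H3
  branch[0] choose=2:
    H0 returns 2059
    H1 returns (2059, 9)
    H2 returns [4, (2059, 9)]
    H3 returns [[4, (2059, 9)]]
  branch[1] choose=0:
    H0 returns 2055
    H1 returns (2055, 9)
    H2 returns [4, (2055, 9)]
    H3 returns [[4, (2055, 9)]]
= [[4, (2059, 9)], [4, (2055, 9)]]

Answer: [[4, (2059, 9)], [4, (2055, 9)]]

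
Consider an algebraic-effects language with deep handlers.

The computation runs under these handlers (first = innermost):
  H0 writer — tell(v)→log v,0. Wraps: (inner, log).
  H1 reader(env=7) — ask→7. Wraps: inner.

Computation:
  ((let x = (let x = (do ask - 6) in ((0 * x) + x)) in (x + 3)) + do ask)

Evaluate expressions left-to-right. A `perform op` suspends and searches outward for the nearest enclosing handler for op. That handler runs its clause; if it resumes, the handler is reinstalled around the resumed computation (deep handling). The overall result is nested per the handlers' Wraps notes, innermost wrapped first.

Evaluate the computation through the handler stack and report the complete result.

Step-by-step:
ask @ H1 ⇒ 7
ask @ H1 ⇒ 7
H0 returns (11, ())
H1 returns (11, ())
= (11, ())

Answer: (11, ())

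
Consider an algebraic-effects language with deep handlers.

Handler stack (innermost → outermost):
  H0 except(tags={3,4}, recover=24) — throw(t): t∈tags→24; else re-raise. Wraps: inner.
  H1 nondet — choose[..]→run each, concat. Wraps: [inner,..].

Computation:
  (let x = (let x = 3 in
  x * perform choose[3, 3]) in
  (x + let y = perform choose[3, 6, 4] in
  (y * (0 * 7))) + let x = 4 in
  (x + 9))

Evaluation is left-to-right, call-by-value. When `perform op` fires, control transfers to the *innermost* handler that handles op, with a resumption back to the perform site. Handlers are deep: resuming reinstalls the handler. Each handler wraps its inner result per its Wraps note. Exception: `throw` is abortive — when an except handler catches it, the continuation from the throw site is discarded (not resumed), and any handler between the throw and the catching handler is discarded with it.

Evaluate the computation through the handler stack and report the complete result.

Answer: [22, 22, 22, 22, 22, 22]

Step-by-step:
choose[3, 3] @ H1
  branch[0] choose=3:
    choose[3, 6, 4] @ H1
      branch[0] choose=3:
        H0 returns 22
        H1 returns [22]
      branch[1] choose=6:
        H0 returns 22
        H1 returns [22]
      branch[2] choose=4:
        H0 returns 22
        H1 returns [22]
  branch[1] choose=3:
    choose[3, 6, 4] @ H1
      branch[0] choose=3:
        H0 returns 22
        H1 returns [22]
      branch[1] choose=6:
        H0 returns 22
        H1 returns [22]
      branch[2] choose=4:
        H0 returns 22
        H1 returns [22]
= [22, 22, 22, 22, 22, 22]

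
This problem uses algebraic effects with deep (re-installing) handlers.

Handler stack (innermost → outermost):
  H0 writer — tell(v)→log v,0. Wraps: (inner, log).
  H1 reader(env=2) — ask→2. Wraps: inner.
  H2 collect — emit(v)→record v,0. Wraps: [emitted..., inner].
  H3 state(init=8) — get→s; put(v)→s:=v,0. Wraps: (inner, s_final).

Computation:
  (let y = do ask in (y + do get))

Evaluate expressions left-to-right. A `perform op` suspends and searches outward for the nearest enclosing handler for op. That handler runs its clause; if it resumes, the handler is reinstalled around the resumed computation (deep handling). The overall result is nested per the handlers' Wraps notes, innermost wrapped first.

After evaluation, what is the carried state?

Answer: 8

Step-by-step:
ask @ H1 ⇒ 2
get @ H3 ⇒ 8
H0 returns (10, ())
H1 returns (10, ())
H2 returns [(10, ())]
H3 returns ([(10, ())], 8)
= ([(10, ())], 8)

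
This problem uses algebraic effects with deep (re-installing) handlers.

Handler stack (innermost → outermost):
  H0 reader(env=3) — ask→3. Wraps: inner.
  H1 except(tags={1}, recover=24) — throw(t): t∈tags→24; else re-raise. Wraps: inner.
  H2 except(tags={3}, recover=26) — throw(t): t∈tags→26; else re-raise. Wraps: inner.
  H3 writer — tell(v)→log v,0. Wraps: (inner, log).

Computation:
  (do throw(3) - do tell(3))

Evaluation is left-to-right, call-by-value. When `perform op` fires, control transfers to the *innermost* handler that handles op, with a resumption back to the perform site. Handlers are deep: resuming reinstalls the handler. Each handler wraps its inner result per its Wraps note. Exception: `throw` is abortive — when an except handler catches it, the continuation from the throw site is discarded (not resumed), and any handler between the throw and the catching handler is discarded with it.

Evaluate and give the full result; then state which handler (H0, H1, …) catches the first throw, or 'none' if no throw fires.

Working:
throw(3) @ H1 re-raised
throw(3) @ H2 caught ⇒ 26
H3 returns (26, ())
= (26, ())

Answer: (26, ()) ; first throw caught by: H2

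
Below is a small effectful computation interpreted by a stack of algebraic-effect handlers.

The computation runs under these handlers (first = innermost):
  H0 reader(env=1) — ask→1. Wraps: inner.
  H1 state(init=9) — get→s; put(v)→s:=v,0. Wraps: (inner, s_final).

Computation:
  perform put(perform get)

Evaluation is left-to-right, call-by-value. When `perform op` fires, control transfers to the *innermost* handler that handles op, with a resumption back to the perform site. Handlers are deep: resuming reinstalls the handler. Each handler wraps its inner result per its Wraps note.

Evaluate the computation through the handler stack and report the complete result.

Evaluation trace:
get @ H1 ⇒ 9
put(9) @ H1 ⇒ s:=9
H0 returns 0
H1 returns (0, 9)
= (0, 9)

Answer: (0, 9)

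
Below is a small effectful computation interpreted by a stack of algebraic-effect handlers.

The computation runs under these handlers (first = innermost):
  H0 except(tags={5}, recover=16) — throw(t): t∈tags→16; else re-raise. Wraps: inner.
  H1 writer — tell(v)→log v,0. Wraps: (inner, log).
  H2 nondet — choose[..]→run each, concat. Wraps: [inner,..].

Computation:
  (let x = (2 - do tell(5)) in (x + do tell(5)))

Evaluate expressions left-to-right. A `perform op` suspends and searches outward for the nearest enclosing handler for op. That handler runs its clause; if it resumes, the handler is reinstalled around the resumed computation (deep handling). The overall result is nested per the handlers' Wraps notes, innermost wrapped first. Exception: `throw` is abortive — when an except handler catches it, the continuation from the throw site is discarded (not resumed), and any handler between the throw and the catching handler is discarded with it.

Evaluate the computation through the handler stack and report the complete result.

Working:
tell(5) @ H1 ⇒ log+=5
tell(5) @ H1 ⇒ log+=5
H0 returns 2
H1 returns (2, (5, 5))
H2 returns [(2, (5, 5))]
= [(2, (5, 5))]

Answer: [(2, (5, 5))]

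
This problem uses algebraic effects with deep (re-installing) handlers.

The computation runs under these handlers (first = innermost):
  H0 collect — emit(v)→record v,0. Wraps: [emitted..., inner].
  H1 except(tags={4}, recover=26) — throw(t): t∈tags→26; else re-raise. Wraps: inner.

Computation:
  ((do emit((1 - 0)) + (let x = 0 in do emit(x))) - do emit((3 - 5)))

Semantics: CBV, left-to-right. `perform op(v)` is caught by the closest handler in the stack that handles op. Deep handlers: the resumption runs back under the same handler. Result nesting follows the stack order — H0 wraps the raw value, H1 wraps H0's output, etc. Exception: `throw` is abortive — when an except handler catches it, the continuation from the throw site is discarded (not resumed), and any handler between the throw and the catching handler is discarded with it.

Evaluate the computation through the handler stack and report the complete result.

Answer: [1, 0, -2, 0]

Evaluation trace:
emit(1) @ H0 ⇒ out+=1
emit(0) @ H0 ⇒ out+=0
emit(-2) @ H0 ⇒ out+=-2
H0 returns [1, 0, -2, 0]
H1 returns [1, 0, -2, 0]
= [1, 0, -2, 0]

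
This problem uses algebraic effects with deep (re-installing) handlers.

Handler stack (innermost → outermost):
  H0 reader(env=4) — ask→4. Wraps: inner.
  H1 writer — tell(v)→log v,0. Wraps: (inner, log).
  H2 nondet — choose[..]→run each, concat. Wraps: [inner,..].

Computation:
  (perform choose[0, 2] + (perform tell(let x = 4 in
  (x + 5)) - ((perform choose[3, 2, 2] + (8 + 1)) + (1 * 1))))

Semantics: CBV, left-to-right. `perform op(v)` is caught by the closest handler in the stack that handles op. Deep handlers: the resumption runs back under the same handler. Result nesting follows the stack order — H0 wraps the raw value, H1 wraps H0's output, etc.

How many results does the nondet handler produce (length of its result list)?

Answer: 6

Step-by-step:
choose[0, 2] @ H2
  branch[0] choose=0:
    tell(9) @ H1 ⇒ log+=9
    choose[3, 2, 2] @ H2
      branch[0] choose=3:
        H0 returns -13
        H1 returns (-13, (9))
        H2 returns [(-13, (9))]
      branch[1] choose=2:
        H0 returns -12
        H1 returns (-12, (9))
        H2 returns [(-12, (9))]
      branch[2] choose=2:
        H0 returns -12
        H1 returns (-12, (9))
        H2 returns [(-12, (9))]
  branch[1] choose=2:
    tell(9) @ H1 ⇒ log+=9
    choose[3, 2, 2] @ H2
      branch[0] choose=3:
        H0 returns -11
        H1 returns (-11, (9))
        H2 returns [(-11, (9))]
      branch[1] choose=2:
        H0 returns -10
        H1 returns (-10, (9))
        H2 returns [(-10, (9))]
      branch[2] choose=2:
        H0 returns -10
        H1 returns (-10, (9))
        H2 returns [(-10, (9))]
= [(-13, (9)), (-12, (9)), (-12, (9)), (-11, (9)), (-10, (9)), (-10, (9))]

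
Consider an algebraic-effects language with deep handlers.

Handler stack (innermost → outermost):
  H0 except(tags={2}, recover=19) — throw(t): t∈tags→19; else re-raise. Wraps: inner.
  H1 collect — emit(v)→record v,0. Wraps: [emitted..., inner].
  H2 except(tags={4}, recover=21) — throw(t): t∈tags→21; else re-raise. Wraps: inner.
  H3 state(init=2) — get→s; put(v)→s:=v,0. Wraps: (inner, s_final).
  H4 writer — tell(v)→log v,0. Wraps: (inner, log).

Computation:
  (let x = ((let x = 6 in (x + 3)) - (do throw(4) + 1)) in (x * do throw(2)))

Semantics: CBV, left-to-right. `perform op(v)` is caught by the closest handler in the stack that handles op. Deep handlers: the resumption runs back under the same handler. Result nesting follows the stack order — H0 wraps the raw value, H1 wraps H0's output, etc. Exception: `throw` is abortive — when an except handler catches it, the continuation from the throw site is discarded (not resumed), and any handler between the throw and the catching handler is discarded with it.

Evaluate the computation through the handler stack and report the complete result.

Answer: ((21, 2), ())

Step-by-step:
throw(4) @ H0 re-raised
throw(4) @ H2 caught ⇒ 21
H3 returns (21, 2)
H4 returns ((21, 2), ())
= ((21, 2), ())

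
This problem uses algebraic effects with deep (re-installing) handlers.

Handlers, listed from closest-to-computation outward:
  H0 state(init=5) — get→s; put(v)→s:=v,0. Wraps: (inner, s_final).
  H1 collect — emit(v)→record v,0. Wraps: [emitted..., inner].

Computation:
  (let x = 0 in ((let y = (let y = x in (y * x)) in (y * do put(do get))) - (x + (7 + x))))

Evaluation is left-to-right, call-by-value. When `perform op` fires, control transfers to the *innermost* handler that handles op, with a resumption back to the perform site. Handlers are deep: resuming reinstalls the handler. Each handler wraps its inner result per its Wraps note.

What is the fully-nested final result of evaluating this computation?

Evaluation trace:
get @ H0 ⇒ 5
put(5) @ H0 ⇒ s:=5
H0 returns (-7, 5)
H1 returns [(-7, 5)]
= [(-7, 5)]

Answer: [(-7, 5)]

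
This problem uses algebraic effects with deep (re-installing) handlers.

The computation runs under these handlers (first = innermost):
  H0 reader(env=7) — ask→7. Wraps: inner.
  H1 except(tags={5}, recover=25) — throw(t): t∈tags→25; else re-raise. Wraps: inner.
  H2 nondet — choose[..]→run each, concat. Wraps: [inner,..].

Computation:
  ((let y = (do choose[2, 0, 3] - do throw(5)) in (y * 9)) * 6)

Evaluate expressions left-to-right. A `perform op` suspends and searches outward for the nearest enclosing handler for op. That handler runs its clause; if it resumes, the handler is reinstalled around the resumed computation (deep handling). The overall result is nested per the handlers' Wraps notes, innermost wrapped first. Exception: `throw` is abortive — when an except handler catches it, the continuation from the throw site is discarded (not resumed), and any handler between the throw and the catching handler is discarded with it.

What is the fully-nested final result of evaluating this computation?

Answer: [25, 25, 25]

Step-by-step:
choose[2, 0, 3] @ H2
  branch[0] choose=2:
    throw(5) @ H1 caught ⇒ 25
    H2 returns [25]
  branch[1] choose=0:
    throw(5) @ H1 caught ⇒ 25
    H2 returns [25]
  branch[2] choose=3:
    throw(5) @ H1 caught ⇒ 25
    H2 returns [25]
= [25, 25, 25]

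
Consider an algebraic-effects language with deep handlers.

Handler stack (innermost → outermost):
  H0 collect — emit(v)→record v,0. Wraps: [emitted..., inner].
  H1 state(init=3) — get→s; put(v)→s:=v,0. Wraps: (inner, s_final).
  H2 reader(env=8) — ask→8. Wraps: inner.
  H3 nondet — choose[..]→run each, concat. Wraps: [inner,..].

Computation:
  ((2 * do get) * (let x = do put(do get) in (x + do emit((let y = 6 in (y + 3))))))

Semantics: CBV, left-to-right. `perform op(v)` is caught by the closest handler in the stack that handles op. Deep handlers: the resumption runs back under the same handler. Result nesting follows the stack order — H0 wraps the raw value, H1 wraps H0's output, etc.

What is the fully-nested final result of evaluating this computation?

Answer: [([9, 0], 3)]

Evaluation trace:
get @ H1 ⇒ 3
get @ H1 ⇒ 3
put(3) @ H1 ⇒ s:=3
emit(9) @ H0 ⇒ out+=9
H0 returns [9, 0]
H1 returns ([9, 0], 3)
H2 returns ([9, 0], 3)
H3 returns [([9, 0], 3)]
= [([9, 0], 3)]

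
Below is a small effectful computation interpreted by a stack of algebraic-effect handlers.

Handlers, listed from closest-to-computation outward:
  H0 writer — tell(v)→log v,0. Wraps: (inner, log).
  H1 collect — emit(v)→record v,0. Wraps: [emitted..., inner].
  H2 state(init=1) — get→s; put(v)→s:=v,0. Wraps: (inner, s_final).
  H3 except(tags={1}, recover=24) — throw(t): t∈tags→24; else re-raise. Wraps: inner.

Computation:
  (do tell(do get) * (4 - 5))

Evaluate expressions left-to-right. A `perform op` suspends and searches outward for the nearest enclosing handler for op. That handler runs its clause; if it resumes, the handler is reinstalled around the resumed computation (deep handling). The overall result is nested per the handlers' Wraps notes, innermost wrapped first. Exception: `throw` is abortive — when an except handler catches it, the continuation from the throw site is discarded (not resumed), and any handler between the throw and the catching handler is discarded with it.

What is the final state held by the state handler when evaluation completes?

Evaluation trace:
get @ H2 ⇒ 1
tell(1) @ H0 ⇒ log+=1
H0 returns (0, (1))
H1 returns [(0, (1))]
H2 returns ([(0, (1))], 1)
H3 returns ([(0, (1))], 1)
= ([(0, (1))], 1)

Answer: 1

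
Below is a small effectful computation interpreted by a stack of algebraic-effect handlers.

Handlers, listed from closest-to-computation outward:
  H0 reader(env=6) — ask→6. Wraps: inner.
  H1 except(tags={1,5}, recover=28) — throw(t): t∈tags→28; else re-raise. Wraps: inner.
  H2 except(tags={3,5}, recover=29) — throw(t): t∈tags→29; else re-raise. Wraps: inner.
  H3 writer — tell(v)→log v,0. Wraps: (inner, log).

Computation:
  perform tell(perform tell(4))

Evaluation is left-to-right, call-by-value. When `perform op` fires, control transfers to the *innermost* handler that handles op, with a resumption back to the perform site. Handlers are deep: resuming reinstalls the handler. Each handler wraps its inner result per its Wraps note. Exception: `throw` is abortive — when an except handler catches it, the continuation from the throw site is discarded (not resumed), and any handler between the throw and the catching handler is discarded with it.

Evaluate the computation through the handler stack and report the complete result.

Answer: (0, (4, 0))

Working:
tell(4) @ H3 ⇒ log+=4
tell(0) @ H3 ⇒ log+=0
H0 returns 0
H1 returns 0
H2 returns 0
H3 returns (0, (4, 0))
= (0, (4, 0))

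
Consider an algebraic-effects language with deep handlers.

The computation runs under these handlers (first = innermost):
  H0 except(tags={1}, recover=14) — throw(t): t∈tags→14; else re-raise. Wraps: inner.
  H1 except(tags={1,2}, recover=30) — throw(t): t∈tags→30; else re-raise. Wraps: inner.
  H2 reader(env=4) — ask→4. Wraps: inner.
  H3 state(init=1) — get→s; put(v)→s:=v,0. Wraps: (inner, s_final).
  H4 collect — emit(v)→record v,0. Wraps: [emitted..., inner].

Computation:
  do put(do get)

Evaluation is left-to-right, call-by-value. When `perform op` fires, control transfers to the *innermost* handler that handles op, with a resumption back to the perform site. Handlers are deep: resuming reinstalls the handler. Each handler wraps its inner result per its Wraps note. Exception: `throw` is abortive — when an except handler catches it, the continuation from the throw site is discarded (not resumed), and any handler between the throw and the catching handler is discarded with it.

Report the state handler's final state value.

Answer: 1

Working:
get @ H3 ⇒ 1
put(1) @ H3 ⇒ s:=1
H0 returns 0
H1 returns 0
H2 returns 0
H3 returns (0, 1)
H4 returns [(0, 1)]
= [(0, 1)]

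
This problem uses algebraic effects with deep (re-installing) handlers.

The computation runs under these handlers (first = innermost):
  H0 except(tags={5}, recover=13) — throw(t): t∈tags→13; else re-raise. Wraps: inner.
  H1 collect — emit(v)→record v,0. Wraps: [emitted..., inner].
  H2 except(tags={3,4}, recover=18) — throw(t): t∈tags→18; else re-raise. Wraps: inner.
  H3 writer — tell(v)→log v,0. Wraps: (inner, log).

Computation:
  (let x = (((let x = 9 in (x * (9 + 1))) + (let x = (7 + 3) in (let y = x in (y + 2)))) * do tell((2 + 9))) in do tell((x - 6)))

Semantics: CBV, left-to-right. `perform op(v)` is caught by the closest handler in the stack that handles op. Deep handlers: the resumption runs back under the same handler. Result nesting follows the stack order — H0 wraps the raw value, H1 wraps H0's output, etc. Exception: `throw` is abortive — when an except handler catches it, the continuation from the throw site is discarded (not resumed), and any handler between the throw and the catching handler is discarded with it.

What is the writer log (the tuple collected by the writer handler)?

Answer: (11, -6)

Evaluation trace:
tell(11) @ H3 ⇒ log+=11
tell(-6) @ H3 ⇒ log+=-6
H0 returns 0
H1 returns [0]
H2 returns [0]
H3 returns ([0], (11, -6))
= ([0], (11, -6))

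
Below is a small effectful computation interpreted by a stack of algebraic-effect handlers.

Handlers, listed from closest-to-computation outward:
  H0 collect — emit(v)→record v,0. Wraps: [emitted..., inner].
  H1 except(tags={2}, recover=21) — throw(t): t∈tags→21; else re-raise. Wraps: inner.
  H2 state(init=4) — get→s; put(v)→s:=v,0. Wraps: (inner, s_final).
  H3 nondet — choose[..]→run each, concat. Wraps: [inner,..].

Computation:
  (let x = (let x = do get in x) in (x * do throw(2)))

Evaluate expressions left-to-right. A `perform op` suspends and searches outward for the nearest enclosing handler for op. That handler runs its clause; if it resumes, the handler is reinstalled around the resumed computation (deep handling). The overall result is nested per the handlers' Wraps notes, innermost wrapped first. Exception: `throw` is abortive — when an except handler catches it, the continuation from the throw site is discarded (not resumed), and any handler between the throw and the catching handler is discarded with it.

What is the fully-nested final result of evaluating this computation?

Answer: [(21, 4)]

Step-by-step:
get @ H2 ⇒ 4
throw(2) @ H1 caught ⇒ 21
H2 returns (21, 4)
H3 returns [(21, 4)]
= [(21, 4)]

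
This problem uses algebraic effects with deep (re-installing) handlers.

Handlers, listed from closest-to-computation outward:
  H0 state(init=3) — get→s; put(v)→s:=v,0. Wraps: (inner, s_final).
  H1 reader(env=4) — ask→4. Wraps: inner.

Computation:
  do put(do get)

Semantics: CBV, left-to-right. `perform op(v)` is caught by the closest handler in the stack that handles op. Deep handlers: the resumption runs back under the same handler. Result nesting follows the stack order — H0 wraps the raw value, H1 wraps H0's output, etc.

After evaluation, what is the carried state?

Answer: 3

Step-by-step:
get @ H0 ⇒ 3
put(3) @ H0 ⇒ s:=3
H0 returns (0, 3)
H1 returns (0, 3)
= (0, 3)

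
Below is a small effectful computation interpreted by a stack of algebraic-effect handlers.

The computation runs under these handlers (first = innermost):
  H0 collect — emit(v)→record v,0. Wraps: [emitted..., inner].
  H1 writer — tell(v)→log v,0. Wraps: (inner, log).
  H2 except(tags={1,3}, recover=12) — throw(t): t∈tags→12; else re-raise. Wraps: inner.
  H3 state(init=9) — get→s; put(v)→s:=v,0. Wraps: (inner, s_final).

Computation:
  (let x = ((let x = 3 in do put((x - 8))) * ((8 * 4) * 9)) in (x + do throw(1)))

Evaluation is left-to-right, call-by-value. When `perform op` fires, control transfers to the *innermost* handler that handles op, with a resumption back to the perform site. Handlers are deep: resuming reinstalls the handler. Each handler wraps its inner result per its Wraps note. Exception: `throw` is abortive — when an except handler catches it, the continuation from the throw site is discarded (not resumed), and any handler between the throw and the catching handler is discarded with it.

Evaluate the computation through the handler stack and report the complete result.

Answer: (12, -5)

Evaluation trace:
put(-5) @ H3 ⇒ s:=-5
throw(1) @ H2 caught ⇒ 12
H3 returns (12, -5)
= (12, -5)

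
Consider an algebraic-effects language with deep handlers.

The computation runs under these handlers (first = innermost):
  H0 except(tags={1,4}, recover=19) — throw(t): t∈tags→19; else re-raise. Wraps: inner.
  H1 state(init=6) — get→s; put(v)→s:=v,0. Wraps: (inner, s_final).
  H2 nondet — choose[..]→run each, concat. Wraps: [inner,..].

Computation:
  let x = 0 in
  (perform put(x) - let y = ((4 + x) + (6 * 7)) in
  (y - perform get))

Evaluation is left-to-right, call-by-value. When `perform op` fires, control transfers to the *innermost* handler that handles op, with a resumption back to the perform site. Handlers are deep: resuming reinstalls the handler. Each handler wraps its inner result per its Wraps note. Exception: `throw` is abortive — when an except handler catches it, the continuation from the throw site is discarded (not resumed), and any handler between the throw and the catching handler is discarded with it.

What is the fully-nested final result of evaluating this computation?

Answer: [(-46, 0)]

Step-by-step:
put(0) @ H1 ⇒ s:=0
get @ H1 ⇒ 0
H0 returns -46
H1 returns (-46, 0)
H2 returns [(-46, 0)]
= [(-46, 0)]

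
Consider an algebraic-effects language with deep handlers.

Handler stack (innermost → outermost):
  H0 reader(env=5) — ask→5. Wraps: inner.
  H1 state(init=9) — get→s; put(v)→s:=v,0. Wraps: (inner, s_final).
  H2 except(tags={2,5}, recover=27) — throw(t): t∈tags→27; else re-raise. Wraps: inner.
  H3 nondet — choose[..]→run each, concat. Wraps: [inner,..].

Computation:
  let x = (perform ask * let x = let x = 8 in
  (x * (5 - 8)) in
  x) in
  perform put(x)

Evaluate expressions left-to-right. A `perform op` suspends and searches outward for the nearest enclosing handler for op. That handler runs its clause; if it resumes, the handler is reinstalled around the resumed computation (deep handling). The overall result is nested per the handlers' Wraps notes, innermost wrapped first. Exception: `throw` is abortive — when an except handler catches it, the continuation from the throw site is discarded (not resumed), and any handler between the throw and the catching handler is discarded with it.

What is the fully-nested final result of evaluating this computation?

Answer: [(0, -120)]

Evaluation trace:
ask @ H0 ⇒ 5
put(-120) @ H1 ⇒ s:=-120
H0 returns 0
H1 returns (0, -120)
H2 returns (0, -120)
H3 returns [(0, -120)]
= [(0, -120)]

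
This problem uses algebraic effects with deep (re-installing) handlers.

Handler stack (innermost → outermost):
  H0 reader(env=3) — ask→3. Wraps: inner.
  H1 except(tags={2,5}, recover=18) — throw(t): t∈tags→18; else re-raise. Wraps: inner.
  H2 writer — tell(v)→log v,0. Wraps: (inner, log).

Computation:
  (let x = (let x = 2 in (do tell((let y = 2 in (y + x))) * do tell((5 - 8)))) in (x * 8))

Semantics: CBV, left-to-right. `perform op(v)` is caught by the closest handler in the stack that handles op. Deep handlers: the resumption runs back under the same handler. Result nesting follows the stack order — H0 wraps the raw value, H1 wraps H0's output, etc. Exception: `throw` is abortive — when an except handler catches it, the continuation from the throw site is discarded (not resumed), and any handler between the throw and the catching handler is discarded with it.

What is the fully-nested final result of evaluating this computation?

Answer: (0, (4, -3))

Working:
tell(4) @ H2 ⇒ log+=4
tell(-3) @ H2 ⇒ log+=-3
H0 returns 0
H1 returns 0
H2 returns (0, (4, -3))
= (0, (4, -3))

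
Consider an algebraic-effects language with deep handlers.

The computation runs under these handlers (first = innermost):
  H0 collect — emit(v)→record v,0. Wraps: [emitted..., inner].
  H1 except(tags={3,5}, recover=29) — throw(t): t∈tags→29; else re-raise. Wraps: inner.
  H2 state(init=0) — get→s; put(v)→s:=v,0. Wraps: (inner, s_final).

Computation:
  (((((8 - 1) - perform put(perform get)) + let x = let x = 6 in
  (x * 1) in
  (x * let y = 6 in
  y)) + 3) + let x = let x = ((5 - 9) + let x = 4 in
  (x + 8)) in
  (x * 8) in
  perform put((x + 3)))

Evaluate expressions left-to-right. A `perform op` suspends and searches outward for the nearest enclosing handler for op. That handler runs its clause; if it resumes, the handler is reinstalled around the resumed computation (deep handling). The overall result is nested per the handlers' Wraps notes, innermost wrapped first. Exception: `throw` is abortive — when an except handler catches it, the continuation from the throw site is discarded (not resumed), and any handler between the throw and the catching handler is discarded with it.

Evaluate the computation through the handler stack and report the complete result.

Answer: ([46], 67)

Working:
get @ H2 ⇒ 0
put(0) @ H2 ⇒ s:=0
put(67) @ H2 ⇒ s:=67
H0 returns [46]
H1 returns [46]
H2 returns ([46], 67)
= ([46], 67)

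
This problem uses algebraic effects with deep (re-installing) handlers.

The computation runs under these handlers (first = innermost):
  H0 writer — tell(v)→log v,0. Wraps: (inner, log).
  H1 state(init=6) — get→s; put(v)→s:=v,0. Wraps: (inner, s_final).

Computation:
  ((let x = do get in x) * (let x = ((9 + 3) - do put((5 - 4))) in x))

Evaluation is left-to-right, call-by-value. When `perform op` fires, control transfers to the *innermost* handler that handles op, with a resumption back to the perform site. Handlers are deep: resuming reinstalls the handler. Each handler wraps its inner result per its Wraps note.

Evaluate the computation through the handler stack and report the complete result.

Evaluation trace:
get @ H1 ⇒ 6
put(1) @ H1 ⇒ s:=1
H0 returns (72, ())
H1 returns ((72, ()), 1)
= ((72, ()), 1)

Answer: ((72, ()), 1)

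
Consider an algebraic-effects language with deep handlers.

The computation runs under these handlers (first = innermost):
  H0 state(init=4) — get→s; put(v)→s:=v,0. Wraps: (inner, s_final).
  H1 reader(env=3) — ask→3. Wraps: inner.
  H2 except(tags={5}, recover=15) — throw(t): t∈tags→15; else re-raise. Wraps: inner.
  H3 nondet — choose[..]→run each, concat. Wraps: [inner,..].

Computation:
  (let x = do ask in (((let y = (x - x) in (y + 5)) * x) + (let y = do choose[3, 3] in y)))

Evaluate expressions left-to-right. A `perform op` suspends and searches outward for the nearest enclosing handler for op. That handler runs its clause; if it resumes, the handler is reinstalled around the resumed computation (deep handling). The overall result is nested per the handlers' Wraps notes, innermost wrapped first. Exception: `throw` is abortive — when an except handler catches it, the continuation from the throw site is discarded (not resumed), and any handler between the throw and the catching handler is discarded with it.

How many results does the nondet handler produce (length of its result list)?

Answer: 2

Working:
ask @ H1 ⇒ 3
choose[3, 3] @ H3
  branch[0] choose=3:
    H0 returns (18, 4)
    H1 returns (18, 4)
    H2 returns (18, 4)
    H3 returns [(18, 4)]
  branch[1] choose=3:
    H0 returns (18, 4)
    H1 returns (18, 4)
    H2 returns (18, 4)
    H3 returns [(18, 4)]
= [(18, 4), (18, 4)]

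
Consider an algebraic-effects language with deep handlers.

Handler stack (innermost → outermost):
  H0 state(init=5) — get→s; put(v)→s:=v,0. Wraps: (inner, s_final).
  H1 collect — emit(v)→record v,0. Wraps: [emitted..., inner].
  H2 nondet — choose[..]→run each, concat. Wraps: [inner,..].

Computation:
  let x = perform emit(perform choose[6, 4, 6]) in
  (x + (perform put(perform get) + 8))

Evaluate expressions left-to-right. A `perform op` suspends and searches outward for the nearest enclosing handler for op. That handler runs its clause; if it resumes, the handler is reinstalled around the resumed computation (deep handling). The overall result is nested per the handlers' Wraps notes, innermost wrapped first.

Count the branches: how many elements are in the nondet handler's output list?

Answer: 3

Evaluation trace:
choose[6, 4, 6] @ H2
  branch[0] choose=6:
    emit(6) @ H1 ⇒ out+=6
    get @ H0 ⇒ 5
    put(5) @ H0 ⇒ s:=5
    H0 returns (8, 5)
    H1 returns [6, (8, 5)]
    H2 returns [[6, (8, 5)]]
  branch[1] choose=4:
    emit(4) @ H1 ⇒ out+=4
    get @ H0 ⇒ 5
    put(5) @ H0 ⇒ s:=5
    H0 returns (8, 5)
    H1 returns [4, (8, 5)]
    H2 returns [[4, (8, 5)]]
  branch[2] choose=6:
    emit(6) @ H1 ⇒ out+=6
    get @ H0 ⇒ 5
    put(5) @ H0 ⇒ s:=5
    H0 returns (8, 5)
    H1 returns [6, (8, 5)]
    H2 returns [[6, (8, 5)]]
= [[6, (8, 5)], [4, (8, 5)], [6, (8, 5)]]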